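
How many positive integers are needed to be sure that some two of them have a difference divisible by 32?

33

Use the pigeonhole principle on residue classes: two integers differ by a multiple of 32 exactly when they share a remainder mod 32.
There are 32 residue classes mod 32, so 32 integers can all lie in distinct classes.
One more integer must repeat a residue, giving a difference divisible by 32. So n = 32 + 1 = 33.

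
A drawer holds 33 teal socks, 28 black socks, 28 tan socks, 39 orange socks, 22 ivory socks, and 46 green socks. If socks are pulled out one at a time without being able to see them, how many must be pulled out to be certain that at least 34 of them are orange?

191

The worst case draws every non-orange sock first: 33 + 28 + 28 + 22 + 46 = 157.
The next 34 draws are then forced to be orange, giving 157 + 34 = 191.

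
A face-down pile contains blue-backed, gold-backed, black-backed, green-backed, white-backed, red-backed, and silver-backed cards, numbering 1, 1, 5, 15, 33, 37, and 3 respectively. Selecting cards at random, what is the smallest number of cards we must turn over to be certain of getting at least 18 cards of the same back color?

In the worst case we take at most 17 of each back color, but all 1 blue-backed, all 1 gold-backed, all 5 black-backed, all 15 green-backed, and all 3 silver-backed (fewer than 17), giving 1 + 1 + 5 + 15 + 17 + 17 + 3 = 59.
One more card then forces some back color to 18, so 59 + 1 = 60.

60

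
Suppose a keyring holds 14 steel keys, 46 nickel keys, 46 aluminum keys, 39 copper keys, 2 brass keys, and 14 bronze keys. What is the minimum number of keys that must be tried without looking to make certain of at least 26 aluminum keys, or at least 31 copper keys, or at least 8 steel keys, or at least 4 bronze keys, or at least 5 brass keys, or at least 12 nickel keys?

79

The worst case stops just short of every target: 7 steel, 11 nickel, 25 aluminum, 30 copper, all 2 brass, 3 bronze — 7 + 11 + 25 + 30 + 2 + 3 = 78 keys.
One more key must push some type to its target, so 78 + 1 = 79.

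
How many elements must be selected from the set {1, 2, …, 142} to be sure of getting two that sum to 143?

Partition {1, …, 142} into 71 pairs: {1,142}, {2,141}, …, {71,72}.
Choosing 71 integers — say the integers 1 through 71 — takes one from each pair and avoids the property.
Choosing 72 forces two into the same pair by pigeonhole, and those sum to 143. So 72.

72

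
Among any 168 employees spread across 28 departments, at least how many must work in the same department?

6

If each of the 28 departments held at most 5, the total would be at most 28 × 5 = 140 < 168, a contradiction.
So at least one holds ⌈168/28⌉ = 6.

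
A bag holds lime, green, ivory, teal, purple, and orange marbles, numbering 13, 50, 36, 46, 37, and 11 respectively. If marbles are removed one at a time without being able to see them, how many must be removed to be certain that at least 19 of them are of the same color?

97

In the worst case we take at most 18 of each color, but all 13 lime and all 11 orange (fewer than 18), giving 13 + 18 + 18 + 18 + 18 + 11 = 96.
One more marble then forces some color to 19, so 96 + 1 = 97.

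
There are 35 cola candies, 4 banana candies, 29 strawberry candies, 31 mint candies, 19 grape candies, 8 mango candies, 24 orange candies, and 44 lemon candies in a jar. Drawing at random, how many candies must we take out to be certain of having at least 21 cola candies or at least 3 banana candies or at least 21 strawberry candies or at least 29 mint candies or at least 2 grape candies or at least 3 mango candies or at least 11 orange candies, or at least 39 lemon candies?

The worst case stops just short of every target: 20 cola, 2 banana, 20 strawberry, 28 mint, 1 grape, 2 mango, 10 orange, 38 lemon — 20 + 2 + 20 + 28 + 1 + 2 + 10 + 38 = 121 candies.
One more candy must push some flavor to its target, so 121 + 1 = 122.

122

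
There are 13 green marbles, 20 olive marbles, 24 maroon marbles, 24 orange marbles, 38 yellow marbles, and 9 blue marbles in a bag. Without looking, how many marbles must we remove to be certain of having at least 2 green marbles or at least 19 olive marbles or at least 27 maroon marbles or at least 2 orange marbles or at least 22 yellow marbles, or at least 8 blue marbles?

73

The worst case stops just short of every target: 1 green, 18 olive, all 24 maroon, 1 orange, 21 yellow, 7 blue — 1 + 18 + 24 + 1 + 21 + 7 = 72 marbles.
One more marble must push some color to its target, so 72 + 1 = 73.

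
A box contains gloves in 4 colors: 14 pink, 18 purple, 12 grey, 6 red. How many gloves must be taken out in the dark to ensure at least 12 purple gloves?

The worst case draws every non-purple glove first: 14 + 12 + 6 = 32.
The next 12 draws are then forced to be purple, giving 32 + 12 = 44.

44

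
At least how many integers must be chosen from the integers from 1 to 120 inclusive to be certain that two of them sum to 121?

Partition {1, …, 120} into 60 pairs: {1,120}, {2,119}, …, {60,61}.
Choosing 60 integers — say the integers 1 through 60 — takes one from each pair and avoids the property.
Choosing 61 forces two into the same pair by pigeonhole, and those sum to 121. So 61.

61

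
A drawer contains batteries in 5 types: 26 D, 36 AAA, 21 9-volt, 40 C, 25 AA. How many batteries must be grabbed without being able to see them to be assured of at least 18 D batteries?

The worst case draws every non-D battery first: 36 + 21 + 40 + 25 = 122.
The next 18 draws are then forced to be D, giving 122 + 18 = 140.

140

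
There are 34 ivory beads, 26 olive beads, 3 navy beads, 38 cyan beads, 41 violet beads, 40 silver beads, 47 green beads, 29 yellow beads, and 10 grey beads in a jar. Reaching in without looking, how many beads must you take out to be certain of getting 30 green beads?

The worst case draws every non-green bead first: 34 + 26 + 3 + 38 + 41 + 40 + 29 + 10 = 221.
The next 30 draws are then forced to be green, giving 221 + 30 = 251.

251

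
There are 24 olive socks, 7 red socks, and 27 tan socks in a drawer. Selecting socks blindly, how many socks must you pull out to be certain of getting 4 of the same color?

The worst case takes 3 socks of each color without reaching 4 of any: 3 × 3 = 9.
The next sock must bring some color to 4, so 9 + 1 = 10.

10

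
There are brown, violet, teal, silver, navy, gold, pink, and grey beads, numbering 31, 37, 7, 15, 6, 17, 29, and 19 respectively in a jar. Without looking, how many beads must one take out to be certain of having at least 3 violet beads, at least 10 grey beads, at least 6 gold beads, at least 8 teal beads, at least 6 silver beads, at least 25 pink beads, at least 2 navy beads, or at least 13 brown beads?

66

The worst case stops just short of every target: 12 brown, 2 violet, 7 teal, 5 silver, 1 navy, 5 gold, 24 pink, 9 grey — 12 + 2 + 7 + 5 + 1 + 5 + 24 + 9 = 65 beads.
One more bead must push some color to its target, so 65 + 1 = 66.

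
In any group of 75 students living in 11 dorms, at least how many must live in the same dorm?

7

If each of the 11 dorms held at most 6, the total would be at most 11 × 6 = 66 < 75, a contradiction.
So at least one holds ⌈75/11⌉ = 7.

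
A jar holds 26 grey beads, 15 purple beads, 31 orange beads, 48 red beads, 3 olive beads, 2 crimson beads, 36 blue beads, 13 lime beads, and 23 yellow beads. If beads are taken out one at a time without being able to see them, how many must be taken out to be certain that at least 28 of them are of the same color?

164

In the worst case we take at most 27 of each color, but all 26 grey, all 15 purple, all 3 olive, all 2 crimson, all 13 lime, and all 23 yellow (fewer than 27), giving 26 + 15 + 27 + 27 + 3 + 2 + 27 + 13 + 23 = 163.
One more bead then forces some color to 28, so 163 + 1 = 164.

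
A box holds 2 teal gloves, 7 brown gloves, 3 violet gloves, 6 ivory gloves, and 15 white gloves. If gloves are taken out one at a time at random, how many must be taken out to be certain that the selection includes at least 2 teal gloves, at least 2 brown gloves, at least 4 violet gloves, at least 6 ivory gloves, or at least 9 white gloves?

The worst case stops just short of every target: 1 teal, 1 brown, 3 violet, 5 ivory, 8 white — 1 + 1 + 3 + 5 + 8 = 18 gloves.
One more glove must push some color to its target, so 18 + 1 = 19.

19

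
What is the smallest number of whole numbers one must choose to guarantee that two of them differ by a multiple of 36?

Two integers differ by a multiple of 36 exactly when they share a remainder mod 36.
There are 36 residue classes mod 36, so 36 integers can all lie in distinct classes.
One more integer must repeat a residue, giving a difference divisible by 36. So n = 36 + 1 = 37.

37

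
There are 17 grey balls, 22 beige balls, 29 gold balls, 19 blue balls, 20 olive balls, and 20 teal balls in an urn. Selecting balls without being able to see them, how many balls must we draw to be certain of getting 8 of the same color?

The worst case takes 7 balls of each color without reaching 8 of any: 6 × 7 = 42.
The next ball must bring some color to 8, so 42 + 1 = 43.

43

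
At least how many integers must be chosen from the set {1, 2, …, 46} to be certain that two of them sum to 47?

Partition {1, …, 46} into 23 pairs: {1,46}, {2,45}, …, {23,24}.
Choosing 23 integers — say the integers 1 through 23 — takes one from each pair and avoids the property.
Choosing 24 forces two into the same pair by pigeonhole, and those sum to 47. So 24.

24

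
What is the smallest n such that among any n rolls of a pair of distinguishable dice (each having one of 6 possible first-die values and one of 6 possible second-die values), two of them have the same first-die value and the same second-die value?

37

There are 6 × 6 = 36 (first-die value, second-die value) combinations acting as pigeonholes.
With 36 rolls of a pair of distinguishable dice we could place one in each, avoiding any repeat.
One more forces some (first-die value, second-die value) pair to hold 2, so 36 + 1 = 37.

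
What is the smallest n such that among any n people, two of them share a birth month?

There are 12 months of the year acting as pigeonholes.
With 12 people we could place one in each, avoiding any repeat.
One more forces some class to hold 2, so 12 + 1 = 13.

13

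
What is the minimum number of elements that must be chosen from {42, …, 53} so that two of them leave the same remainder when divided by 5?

Use the pigeonhole principle on residue classes: group the integers by remainder mod 5; there are 5 residue classes, each nonempty in this range.
Choosing one from each class (5 integers) avoids any shared remainder.
One more choice must repeat a class, so two differ by a multiple of 5. Hence 5 + 1 = 6.

6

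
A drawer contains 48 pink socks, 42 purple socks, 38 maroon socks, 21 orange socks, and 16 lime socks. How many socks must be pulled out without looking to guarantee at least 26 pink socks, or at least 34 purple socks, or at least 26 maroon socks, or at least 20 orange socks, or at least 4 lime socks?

The worst case stops just short of every target: 25 pink, 33 purple, 25 maroon, 19 orange, 3 lime — 25 + 33 + 25 + 19 + 3 = 105 socks.
One more sock must push some color to its target, so 105 + 1 = 106.

106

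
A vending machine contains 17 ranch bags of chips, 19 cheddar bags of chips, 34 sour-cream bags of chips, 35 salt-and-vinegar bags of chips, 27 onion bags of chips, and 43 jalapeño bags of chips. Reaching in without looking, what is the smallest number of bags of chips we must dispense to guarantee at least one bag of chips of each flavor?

The hardest flavor to obtain is ranch: we could draw every other bag of chips first — 175 − 17 = 158 bags of chips — without a single ranch one.
The next draw must be ranch, so 158 + 1 = 159.

159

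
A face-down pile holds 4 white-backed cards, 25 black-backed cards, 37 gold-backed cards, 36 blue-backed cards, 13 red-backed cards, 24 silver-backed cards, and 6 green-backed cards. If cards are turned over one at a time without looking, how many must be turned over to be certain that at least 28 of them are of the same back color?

In the worst case we take at most 27 of each back color, but all 4 white-backed, all 25 black-backed, all 13 red-backed, all 24 silver-backed, and all 6 green-backed (fewer than 27), giving 4 + 25 + 27 + 27 + 13 + 24 + 6 = 126.
One more card then forces some back color to 28, so 126 + 1 = 127.

127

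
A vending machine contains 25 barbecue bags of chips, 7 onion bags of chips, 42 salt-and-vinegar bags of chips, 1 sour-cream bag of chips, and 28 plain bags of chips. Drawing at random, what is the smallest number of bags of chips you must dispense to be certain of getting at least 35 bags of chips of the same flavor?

96

Treat the 5 flavors as pigeonholes.
In the worst case we take at most 34 of each flavor, but all 25 barbecue, all 7 onion, all 1 sour-cream, and all 28 plain (fewer than 34), giving 25 + 7 + 34 + 1 + 28 = 95.
One more bag of chips then forces some flavor to 35, so 95 + 1 = 96.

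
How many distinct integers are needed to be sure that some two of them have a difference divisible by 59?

60

Two integers differ by a multiple of 59 exactly when they share a remainder mod 59.
There are 59 residue classes mod 59, so 59 integers can all lie in distinct classes.
One more integer must repeat a residue, giving a difference divisible by 59. So n = 59 + 1 = 60.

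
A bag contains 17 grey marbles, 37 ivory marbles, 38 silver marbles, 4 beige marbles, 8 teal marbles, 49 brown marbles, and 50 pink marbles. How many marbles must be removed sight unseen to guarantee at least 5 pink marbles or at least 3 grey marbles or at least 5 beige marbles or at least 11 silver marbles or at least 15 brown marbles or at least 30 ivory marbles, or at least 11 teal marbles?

The worst case stops just short of every target: 2 grey, 29 ivory, 10 silver, 4 beige, all 8 teal, 14 brown, 4 pink — 2 + 29 + 10 + 4 + 8 + 14 + 4 = 71 marbles.
One more marble must push some color to its target, so 71 + 1 = 72.

72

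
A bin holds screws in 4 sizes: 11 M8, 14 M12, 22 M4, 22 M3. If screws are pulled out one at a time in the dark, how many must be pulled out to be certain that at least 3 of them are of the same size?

Treat the 4 sizes as pigeonholes.
The worst case takes 2 screws of each size without reaching 3 of any: 4 × 2 = 8.
The next screw must bring some size to 3, so 8 + 1 = 9.

9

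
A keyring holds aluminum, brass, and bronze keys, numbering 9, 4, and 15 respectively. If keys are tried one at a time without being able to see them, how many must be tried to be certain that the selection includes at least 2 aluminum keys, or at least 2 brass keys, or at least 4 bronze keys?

The worst case stops just short of every target: 1 aluminum, 1 brass, 3 bronze — 1 + 1 + 3 = 5 keys.
One more key must push some type to its target, so 5 + 1 = 6.

6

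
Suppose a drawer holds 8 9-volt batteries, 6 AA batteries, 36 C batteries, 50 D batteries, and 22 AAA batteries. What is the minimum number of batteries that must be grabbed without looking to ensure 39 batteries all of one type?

Treat the 5 types as pigeonholes.
In the worst case we take at most 38 of each type, but all 8 9-volt, all 6 AA, all 36 C, and all 22 AAA (fewer than 38), giving 8 + 6 + 36 + 38 + 22 = 110.
One more battery then forces some type to 39, so 110 + 1 = 111.

111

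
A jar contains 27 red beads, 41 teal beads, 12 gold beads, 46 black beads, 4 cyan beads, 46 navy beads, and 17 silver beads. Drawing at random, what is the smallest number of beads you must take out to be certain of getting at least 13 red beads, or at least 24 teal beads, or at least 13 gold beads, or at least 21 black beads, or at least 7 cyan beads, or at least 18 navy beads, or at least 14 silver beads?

102

The worst case stops just short of every target: 12 red, 23 teal, 12 gold, 20 black, all 4 cyan, 17 navy, 13 silver — 12 + 23 + 12 + 20 + 4 + 17 + 13 = 101 beads.
One more bead must push some color to its target, so 101 + 1 = 102.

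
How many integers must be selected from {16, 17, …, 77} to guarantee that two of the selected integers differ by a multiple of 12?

13

Use the pigeonhole principle on residue classes: group the integers by remainder mod 12; there are 12 residue classes, each nonempty in this range.
Choosing one from each class (12 integers) avoids any shared remainder.
One more choice must repeat a class, so two differ by a multiple of 12. Hence 12 + 1 = 13.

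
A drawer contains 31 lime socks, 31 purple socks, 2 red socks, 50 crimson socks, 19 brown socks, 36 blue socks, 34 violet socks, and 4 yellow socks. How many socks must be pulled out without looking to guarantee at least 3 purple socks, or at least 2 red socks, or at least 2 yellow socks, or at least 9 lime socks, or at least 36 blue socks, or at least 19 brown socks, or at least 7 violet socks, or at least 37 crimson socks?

Each of the 8 colors has its own threshold; avoid all of them simultaneously.
The worst case stops just short of every target: 8 lime, 2 purple, 1 red, 36 crimson, 18 brown, 35 blue, 6 violet, 1 yellow — 8 + 2 + 1 + 36 + 18 + 35 + 6 + 1 = 107 socks.
One more sock must push some color to its target, so 107 + 1 = 108.

108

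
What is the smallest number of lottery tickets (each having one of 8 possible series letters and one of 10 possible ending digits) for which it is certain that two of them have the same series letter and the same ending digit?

81

There are 8 × 10 = 80 (series letter, ending digit) combinations acting as pigeonholes.
With 80 lottery tickets we could place one in each, avoiding any repeat.
One more forces some (series letter, ending digit) pair to hold 2, so 80 + 1 = 81.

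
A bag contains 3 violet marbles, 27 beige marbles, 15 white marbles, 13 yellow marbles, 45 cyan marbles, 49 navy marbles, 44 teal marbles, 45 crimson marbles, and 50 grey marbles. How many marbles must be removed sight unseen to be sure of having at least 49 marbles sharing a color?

In the worst case we take at most 48 of each color, but all 3 violet, all 27 beige, all 15 white, all 13 yellow, all 45 cyan, all 44 teal, and all 45 crimson (fewer than 48), giving 3 + 27 + 15 + 13 + 45 + 48 + 44 + 45 + 48 = 288.
One more marble then forces some color to 49, so 288 + 1 = 289.

289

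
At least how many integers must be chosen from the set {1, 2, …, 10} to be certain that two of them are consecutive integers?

6

Partition {1, …, 10} into 5 pairs: {1,2}, {3,4}, …, {9,10}.
Choosing 5 integers — say the 5 even numbers 2, 4, …, 10 — takes one from each pair and avoids the property.
Choosing 6 forces two into the same pair by pigeonhole, and those are consecutive. So 6.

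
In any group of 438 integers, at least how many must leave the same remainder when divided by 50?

The 438 integers fall into 50 residue classes modulo 50.
If each of the 50 residue classes modulo 50 held at most 8, the total would be at most 50 × 8 = 400 < 438, a contradiction.
So at least one holds ⌈438/50⌉ = 9.

9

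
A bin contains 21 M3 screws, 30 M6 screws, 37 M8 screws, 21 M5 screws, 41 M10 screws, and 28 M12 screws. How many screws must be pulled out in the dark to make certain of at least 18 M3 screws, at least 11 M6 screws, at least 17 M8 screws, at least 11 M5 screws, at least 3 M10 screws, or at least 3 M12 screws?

The worst case stops just short of every target: 17 M3, 10 M6, 16 M8, 10 M5, 2 M10, 2 M12 — 17 + 10 + 16 + 10 + 2 + 2 = 57 screws.
One more screw must push some size to its target, so 57 + 1 = 58.

58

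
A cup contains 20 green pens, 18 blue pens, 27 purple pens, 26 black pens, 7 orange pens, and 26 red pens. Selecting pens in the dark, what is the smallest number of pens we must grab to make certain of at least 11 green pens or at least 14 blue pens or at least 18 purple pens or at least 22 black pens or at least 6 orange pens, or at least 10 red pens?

Each of the 6 ink colors has its own threshold; avoid all of them simultaneously.
The worst case stops just short of every target: 10 green, 13 blue, 17 purple, 21 black, 5 orange, 9 red — 10 + 13 + 17 + 21 + 5 + 9 = 75 pens.
One more pen must push some ink color to its target, so 75 + 1 = 76.

76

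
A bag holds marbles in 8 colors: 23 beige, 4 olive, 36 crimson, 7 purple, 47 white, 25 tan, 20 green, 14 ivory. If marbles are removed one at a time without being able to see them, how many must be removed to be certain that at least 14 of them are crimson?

To avoid crimson marbles as long as possible, exhaust the other 7 colors first.
The worst case draws every non-crimson marble first: 23 + 4 + 7 + 47 + 25 + 20 + 14 = 140.
The next 14 draws are then forced to be crimson, giving 140 + 14 = 154.

154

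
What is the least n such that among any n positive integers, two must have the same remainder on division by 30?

Two integers differ by a multiple of 30 exactly when they share a remainder mod 30.
There are 30 residue classes mod 30, so 30 integers can all lie in distinct classes.
One more integer must repeat a residue, giving a difference divisible by 30. So n = 30 + 1 = 31.

31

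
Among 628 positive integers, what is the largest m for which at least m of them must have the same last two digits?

The 628 positive integers fall into 100 possible two-digit endings.
If each of the 100 possible two-digit endings held at most 6, the total would be at most 100 × 6 = 600 < 628, a contradiction.
So at least one holds ⌈628/100⌉ = 7.

7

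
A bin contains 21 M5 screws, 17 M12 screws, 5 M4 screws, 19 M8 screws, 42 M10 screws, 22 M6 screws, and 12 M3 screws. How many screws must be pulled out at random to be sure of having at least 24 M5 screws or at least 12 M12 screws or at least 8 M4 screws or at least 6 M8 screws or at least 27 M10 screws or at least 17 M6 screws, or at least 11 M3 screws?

The worst case stops just short of every target: all 21 M5, 11 M12, all 5 M4, 5 M8, 26 M10, 16 M6, 10 M3 — 21 + 11 + 5 + 5 + 26 + 16 + 10 = 94 screws.
One more screw must push some size to its target, so 94 + 1 = 95.

95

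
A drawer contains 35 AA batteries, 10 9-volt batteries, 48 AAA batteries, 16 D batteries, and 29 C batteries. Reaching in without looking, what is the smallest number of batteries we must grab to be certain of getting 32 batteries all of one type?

In the worst case we take at most 31 of each type, but all 10 9-volt, all 16 D, and all 29 C (fewer than 31), giving 31 + 10 + 31 + 16 + 29 = 117.
One more battery then forces some type to 32, so 117 + 1 = 118.

118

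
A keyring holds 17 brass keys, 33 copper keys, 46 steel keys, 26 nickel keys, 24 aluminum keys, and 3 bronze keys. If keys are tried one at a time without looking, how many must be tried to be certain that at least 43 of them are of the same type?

146

In the worst case we take at most 42 of each type, but all 17 brass, all 33 copper, all 26 nickel, all 24 aluminum, and all 3 bronze (fewer than 42), giving 17 + 33 + 42 + 26 + 24 + 3 = 145.
One more key then forces some type to 43, so 145 + 1 = 146.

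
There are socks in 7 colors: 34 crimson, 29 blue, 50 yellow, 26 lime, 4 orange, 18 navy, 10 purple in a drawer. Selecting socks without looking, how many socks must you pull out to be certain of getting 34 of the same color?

154

In the worst case we take at most 33 of each color, but all 29 blue, all 26 lime, all 4 orange, all 18 navy, and all 10 purple (fewer than 33), giving 33 + 29 + 33 + 26 + 4 + 18 + 10 = 153.
One more sock then forces some color to 34, so 153 + 1 = 154.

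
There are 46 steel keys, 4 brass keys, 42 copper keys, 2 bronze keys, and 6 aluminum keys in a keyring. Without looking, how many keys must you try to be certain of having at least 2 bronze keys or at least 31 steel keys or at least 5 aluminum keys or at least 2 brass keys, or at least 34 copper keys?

70

The worst case stops just short of every target: 30 steel, 1 brass, 33 copper, 1 bronze, 4 aluminum — 30 + 1 + 33 + 1 + 4 = 69 keys.
One more key must push some type to its target, so 69 + 1 = 70.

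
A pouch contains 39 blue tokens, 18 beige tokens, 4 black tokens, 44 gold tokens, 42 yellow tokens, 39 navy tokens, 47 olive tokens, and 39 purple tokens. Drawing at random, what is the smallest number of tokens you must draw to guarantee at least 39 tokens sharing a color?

In the worst case we take at most 38 of each color, but all 18 beige and all 4 black (fewer than 38), giving 38 + 18 + 4 + 38 + 38 + 38 + 38 + 38 = 250.
One more token then forces some color to 39, so 250 + 1 = 251.

251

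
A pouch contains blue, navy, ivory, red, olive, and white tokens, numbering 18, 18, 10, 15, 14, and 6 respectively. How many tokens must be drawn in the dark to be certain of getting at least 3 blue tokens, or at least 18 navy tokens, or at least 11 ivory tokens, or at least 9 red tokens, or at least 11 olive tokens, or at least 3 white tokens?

Each of the 6 colors has its own threshold; avoid all of them simultaneously.
The worst case stops just short of every target: 2 blue, 17 navy, 10 ivory, 8 red, 10 olive, 2 white — 2 + 17 + 10 + 8 + 10 + 2 = 49 tokens.
One more token must push some color to its target, so 49 + 1 = 50.

50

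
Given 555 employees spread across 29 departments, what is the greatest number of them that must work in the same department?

20

If each of the 29 departments held at most 19, the total would be at most 29 × 19 = 551 < 555, a contradiction.
So at least one holds ⌈555/29⌉ = 20.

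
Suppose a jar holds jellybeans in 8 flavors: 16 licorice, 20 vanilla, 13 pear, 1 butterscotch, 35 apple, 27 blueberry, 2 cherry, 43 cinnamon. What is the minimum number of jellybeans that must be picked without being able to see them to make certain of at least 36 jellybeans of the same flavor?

Treat the 8 flavors as pigeonholes.
In the worst case we take at most 35 of each flavor, but all 16 licorice, all 20 vanilla, all 13 pear, all 1 butterscotch, all 27 blueberry, and all 2 cherry (fewer than 35), giving 16 + 20 + 13 + 1 + 35 + 27 + 2 + 35 = 149.
One more jellybean then forces some flavor to 36, so 149 + 1 = 150.

150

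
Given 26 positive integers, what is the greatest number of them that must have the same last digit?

There are 10 possible last digits, which serve as the pigeonholes.
If each of the 10 possible last digits held at most 2, the total would be at most 10 × 2 = 20 < 26, a contradiction.
So at least one holds ⌈26/10⌉ = 3.

3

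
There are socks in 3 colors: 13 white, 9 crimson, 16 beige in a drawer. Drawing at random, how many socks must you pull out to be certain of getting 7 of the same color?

The worst case takes 6 socks of each color without reaching 7 of any: 3 × 6 = 18.
The next sock must bring some color to 7, so 18 + 1 = 19.

19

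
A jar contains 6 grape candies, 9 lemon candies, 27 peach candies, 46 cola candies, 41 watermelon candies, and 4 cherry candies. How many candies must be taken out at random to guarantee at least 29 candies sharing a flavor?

In the worst case we take at most 28 of each flavor, but all 6 grape, all 9 lemon, all 27 peach, and all 4 cherry (fewer than 28), giving 6 + 9 + 27 + 28 + 28 + 4 = 102.
One more candy then forces some flavor to 29, so 102 + 1 = 103.

103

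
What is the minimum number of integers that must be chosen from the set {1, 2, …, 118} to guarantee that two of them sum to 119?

Partition {1, …, 118} into 59 pairs: {1,118}, {2,117}, …, {59,60}.
Choosing 59 integers — say the integers 1 through 59 — takes one from each pair and avoids the property.
Choosing 60 forces two into the same pair by pigeonhole, and those sum to 119. So 60.

60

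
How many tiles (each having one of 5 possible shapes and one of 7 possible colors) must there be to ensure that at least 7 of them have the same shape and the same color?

211

There are 5 × 7 = 35 (shape, color) combinations acting as pigeonholes.
With 35 × 6 = 210 tiles we could place exactly 6 in each, with no (shape, color) pair reaching 7.
One more forces some (shape, color) pair to hold 7, so 210 + 1 = 211.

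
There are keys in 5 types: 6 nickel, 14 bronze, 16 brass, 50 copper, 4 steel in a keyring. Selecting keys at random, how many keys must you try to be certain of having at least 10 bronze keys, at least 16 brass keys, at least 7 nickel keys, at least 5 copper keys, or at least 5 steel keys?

The worst case stops just short of every target: 6 nickel, 9 bronze, 15 brass, 4 copper, 4 steel — 6 + 9 + 15 + 4 + 4 = 38 keys.
One more key must push some type to its target, so 38 + 1 = 39.

39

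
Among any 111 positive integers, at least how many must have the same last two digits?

If each of the 100 possible two-digit endings held at most 1, the total would be at most 100 × 1 = 100 < 111, a contradiction.
So at least one holds ⌈111/100⌉ = 2.

2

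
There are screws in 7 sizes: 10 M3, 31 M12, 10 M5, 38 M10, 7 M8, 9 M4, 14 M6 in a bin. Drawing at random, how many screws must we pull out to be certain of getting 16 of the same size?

Treat the 7 sizes as pigeonholes.
In the worst case we take at most 15 of each size, but all 10 M3, all 10 M5, all 7 M8, all 9 M4, and all 14 M6 (fewer than 15), giving 10 + 15 + 10 + 15 + 7 + 9 + 14 = 80.
One more screw then forces some size to 16, so 80 + 1 = 81.

81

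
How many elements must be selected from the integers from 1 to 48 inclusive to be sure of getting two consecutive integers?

Partition {1, …, 48} into 24 pairs: {1,2}, {3,4}, …, {47,48}.
Choosing 24 integers — say the 24 even numbers 2, 4, …, 48 — takes one from each pair and avoids the property.
Choosing 25 forces two into the same pair by pigeonhole, and those are consecutive. So 25.

25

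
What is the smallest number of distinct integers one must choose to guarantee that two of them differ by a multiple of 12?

13

Two integers differ by a multiple of 12 exactly when they share a remainder mod 12.
There are 12 residue classes mod 12, so 12 integers can all lie in distinct classes.
One more integer must repeat a residue, giving a difference divisible by 12. So n = 12 + 1 = 13.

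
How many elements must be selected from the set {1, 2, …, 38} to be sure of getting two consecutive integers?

Partition {1, …, 38} into 19 pairs: {1,2}, {3,4}, …, {37,38}.
Choosing 19 integers — say the 19 even numbers 2, 4, …, 38 — takes one from each pair and avoids the property.
Choosing 20 forces two into the same pair by pigeonhole, and those are consecutive. So 20.

20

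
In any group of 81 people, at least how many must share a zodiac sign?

7

There are 12 zodiac signs, which serve as the pigeonholes.
If each of the 12 zodiac signs held at most 6, the total would be at most 12 × 6 = 72 < 81, a contradiction.
So at least one holds ⌈81/12⌉ = 7.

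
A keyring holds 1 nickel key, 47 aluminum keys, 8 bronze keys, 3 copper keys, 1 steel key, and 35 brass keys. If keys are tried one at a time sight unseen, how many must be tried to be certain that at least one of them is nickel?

95

To avoid nickel keys as long as possible, exhaust the other 5 types first.
The worst case draws every non-nickel key first: 47 + 8 + 3 + 1 + 35 = 94.
The next draw is then forced to be nickel, giving 94 + 1 = 95.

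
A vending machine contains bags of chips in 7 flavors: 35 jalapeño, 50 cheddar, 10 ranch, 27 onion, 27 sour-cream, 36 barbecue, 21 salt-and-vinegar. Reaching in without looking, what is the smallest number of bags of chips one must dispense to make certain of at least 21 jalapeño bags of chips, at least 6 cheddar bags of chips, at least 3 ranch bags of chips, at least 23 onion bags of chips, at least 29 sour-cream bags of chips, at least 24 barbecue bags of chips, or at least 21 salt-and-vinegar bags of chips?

The worst case stops just short of every target: 20 jalapeño, 5 cheddar, 2 ranch, 22 onion, all 27 sour-cream, 23 barbecue, 20 salt-and-vinegar — 20 + 5 + 2 + 22 + 27 + 23 + 20 = 119 bags of chips.
One more bag of chips must push some flavor to its target, so 119 + 1 = 120.

120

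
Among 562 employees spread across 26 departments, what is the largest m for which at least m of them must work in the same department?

22

If each of the 26 departments held at most 21, the total would be at most 26 × 21 = 546 < 562, a contradiction.
So at least one holds ⌈562/26⌉ = 22.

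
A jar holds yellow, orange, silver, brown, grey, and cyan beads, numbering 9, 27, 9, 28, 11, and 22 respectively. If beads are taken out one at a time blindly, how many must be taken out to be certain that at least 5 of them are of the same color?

Treat the 6 colors as pigeonholes.
The worst case takes 4 beads of each color without reaching 5 of any: 6 × 4 = 24.
The next bead must bring some color to 5, so 24 + 1 = 25.

25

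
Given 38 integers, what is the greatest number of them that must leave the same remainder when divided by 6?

7

If each of the 6 residue classes modulo 6 held at most 6, the total would be at most 6 × 6 = 36 < 38, a contradiction.
So at least one holds ⌈38/6⌉ = 7.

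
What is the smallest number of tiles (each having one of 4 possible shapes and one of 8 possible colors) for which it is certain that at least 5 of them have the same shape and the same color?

There are 4 × 8 = 32 (shape, color) combinations acting as pigeonholes.
With 32 × 4 = 128 tiles we could place exactly 4 in each, with no (shape, color) pair reaching 5.
One more forces some (shape, color) pair to hold 5, so 128 + 1 = 129.

129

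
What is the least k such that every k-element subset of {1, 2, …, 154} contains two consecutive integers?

Partition {1, …, 154} into 77 pairs: {1,2}, {3,4}, …, {153,154}.
Choosing 77 integers — say the 77 even numbers 2, 4, …, 154 — takes one from each pair and avoids the property.
Choosing 78 forces two into the same pair by pigeonhole, and those are consecutive. So 78.

78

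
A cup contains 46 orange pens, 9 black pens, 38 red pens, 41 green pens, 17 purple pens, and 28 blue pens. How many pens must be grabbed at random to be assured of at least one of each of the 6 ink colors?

The hardest ink color to obtain is black: we could draw every other pen first — 179 − 9 = 170 pens — without a single black one.
The next draw must be black, so 170 + 1 = 171.

171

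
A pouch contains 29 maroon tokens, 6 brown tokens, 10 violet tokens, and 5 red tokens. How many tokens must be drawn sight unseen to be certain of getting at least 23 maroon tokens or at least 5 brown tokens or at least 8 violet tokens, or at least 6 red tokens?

The worst case stops just short of every target: 22 maroon, 4 brown, 7 violet, 5 red — 22 + 4 + 7 + 5 = 38 tokens.
One more token must push some color to its target, so 38 + 1 = 39.

39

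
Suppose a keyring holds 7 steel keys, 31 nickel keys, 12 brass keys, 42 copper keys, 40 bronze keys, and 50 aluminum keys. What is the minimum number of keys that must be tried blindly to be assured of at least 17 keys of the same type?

84

In the worst case we take at most 16 of each type, but all 7 steel and all 12 brass (fewer than 16), giving 7 + 16 + 12 + 16 + 16 + 16 = 83.
One more key then forces some type to 17, so 83 + 1 = 84.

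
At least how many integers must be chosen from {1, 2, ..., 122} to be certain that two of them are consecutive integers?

Partition {1, …, 122} into 61 pairs: {1,2}, {3,4}, …, {121,122}.
Choosing 61 integers — say the 61 even numbers 2, 4, …, 122 — takes one from each pair and avoids the property.
Choosing 62 forces two into the same pair by pigeonhole, and those are consecutive. So 62.

62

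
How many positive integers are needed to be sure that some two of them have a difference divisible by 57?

Use the pigeonhole principle on residue classes: two integers differ by a multiple of 57 exactly when they share a remainder mod 57.
There are 57 residue classes mod 57, so 57 integers can all lie in distinct classes.
One more integer must repeat a residue, giving a difference divisible by 57. So n = 57 + 1 = 58.

58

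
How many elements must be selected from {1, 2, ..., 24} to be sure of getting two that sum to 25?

13

Partition {1, …, 24} into 12 pairs: {1,24}, {2,23}, …, {12,13}.
Choosing 12 integers — say the integers 1 through 12 — takes one from each pair and avoids the property.
Choosing 13 forces two into the same pair by pigeonhole, and those sum to 25. So 13.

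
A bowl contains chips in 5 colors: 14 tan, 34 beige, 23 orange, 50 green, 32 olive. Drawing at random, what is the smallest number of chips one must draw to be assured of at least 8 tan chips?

To avoid tan chips as long as possible, exhaust the other 4 colors first.
The worst case draws every non-tan chip first: 34 + 23 + 50 + 32 = 139.
The next 8 draws are then forced to be tan, giving 139 + 8 = 147.

147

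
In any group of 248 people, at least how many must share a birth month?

21

If each of the 12 months of the year held at most 20, the total would be at most 12 × 20 = 240 < 248, a contradiction.
So at least one holds ⌈248/12⌉ = 21.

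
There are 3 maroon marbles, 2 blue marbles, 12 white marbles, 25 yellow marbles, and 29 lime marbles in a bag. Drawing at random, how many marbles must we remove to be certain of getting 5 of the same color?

Treat the 5 colors as pigeonholes.
In the worst case we take at most 4 of each color, but all 3 maroon and all 2 blue (fewer than 4), giving 3 + 2 + 4 + 4 + 4 = 17.
One more marble then forces some color to 5, so 17 + 1 = 18.

18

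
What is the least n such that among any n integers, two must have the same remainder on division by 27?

28

Use the pigeonhole principle on residue classes: two integers differ by a multiple of 27 exactly when they share a remainder mod 27.
There are 27 residue classes mod 27, so 27 integers can all lie in distinct classes.
One more integer must repeat a residue, giving a difference divisible by 27. So n = 27 + 1 = 28.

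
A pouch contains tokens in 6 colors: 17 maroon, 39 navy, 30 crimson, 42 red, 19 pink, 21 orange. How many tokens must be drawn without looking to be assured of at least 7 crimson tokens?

145

To avoid crimson tokens as long as possible, exhaust the other 5 colors first.
The worst case draws every non-crimson token first: 17 + 39 + 42 + 19 + 21 = 138.
The next 7 draws are then forced to be crimson, giving 138 + 7 = 145.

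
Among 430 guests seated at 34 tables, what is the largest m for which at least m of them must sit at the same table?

The 430 guests fall into 34 tables.
If each of the 34 tables held at most 12, the total would be at most 34 × 12 = 408 < 430, a contradiction.
So at least one holds ⌈430/34⌉ = 13.

13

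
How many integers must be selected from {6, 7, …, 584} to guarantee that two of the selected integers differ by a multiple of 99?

100

Group the integers by remainder mod 99; there are 99 residue classes, each nonempty in this range.
Choosing one from each class (99 integers) avoids any shared remainder.
One more choice must repeat a class, so two differ by a multiple of 99. Hence 99 + 1 = 100.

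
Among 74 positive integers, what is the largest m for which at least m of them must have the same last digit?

If each of the 10 possible last digits held at most 7, the total would be at most 10 × 7 = 70 < 74, a contradiction.
So at least one holds ⌈74/10⌉ = 8.

8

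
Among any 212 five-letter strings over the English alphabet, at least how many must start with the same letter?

9

There are 26 possible first letters, which serve as the pigeonholes.
If each of the 26 possible first letters held at most 8, the total would be at most 26 × 8 = 208 < 212, a contradiction.
So at least one holds ⌈212/26⌉ = 9.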